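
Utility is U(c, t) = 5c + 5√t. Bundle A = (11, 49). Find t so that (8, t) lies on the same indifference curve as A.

t = 100

U(11, 49) = 90.
Set U(8, t) = 90 and solve.
With c = 8: 5√t = 90 − 5·8 = 50, so √t = 10 and t = 100.
Check: U(8, 100) = 90.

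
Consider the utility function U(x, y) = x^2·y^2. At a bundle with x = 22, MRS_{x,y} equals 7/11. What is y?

MU_x = 2·x·y^2 and MU_y = 2·x^2·y.
MRS = MU_x/MU_y = y/x.
Substitute x = 22: MRS = y/22. Setting y/22 = 7/11 gives y = (7/11)·22 = 14.

y = 14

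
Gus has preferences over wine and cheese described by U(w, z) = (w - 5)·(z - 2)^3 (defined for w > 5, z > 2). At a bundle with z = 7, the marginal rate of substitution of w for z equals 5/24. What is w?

MU_w = (z−2)^3, MU_z = 3·(w−5)·(z−2)^2.
MRS = (1/3)·(z−2)/(w−5).
Substitute z = 7: MRS = (5/3)/(w − 5). Setting this equal to 5/24 gives w − 5 = (5/3)/(5/24) = 8, so w = 13.

w = 13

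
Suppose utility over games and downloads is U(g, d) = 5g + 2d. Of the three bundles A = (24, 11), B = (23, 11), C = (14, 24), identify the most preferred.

Evaluate utility at each bundle:
U(A) = 142.
U(B) = 137.
U(C) = 118.
Highest utility is A, so A ≻ B ≻ C.

Bundle A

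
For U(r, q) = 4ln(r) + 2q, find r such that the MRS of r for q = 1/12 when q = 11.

r = 24

MU_r = 4/r, MU_q = 2.
MRS = 4/r ÷ 2.
MRS depends only on r: 2/r = 1/12 ⇒ r = 2/(1/12) = 24.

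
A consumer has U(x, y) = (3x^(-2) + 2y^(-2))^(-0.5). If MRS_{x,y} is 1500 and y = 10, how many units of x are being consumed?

x = 1

For CES with ρ = -2, MRS = (3/2)·(y/x)^3.
Setting (3/2)·(10/x)^3 = 1500 gives (10/x)^3 = 1000, so 10/x = 10 and x = 1.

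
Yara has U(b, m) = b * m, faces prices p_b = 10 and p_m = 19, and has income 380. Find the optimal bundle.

MU_b = m and MU_m = b.
MRS = MU_b/MU_m = m/b.
Tangency: set MRS = p_b/p_m = 10/19.
So m/b = 10/19, i.e. m = (10/19)·b.
Substitute into the budget 10·b + 19·m = 380: 20·b = 380, so b* = 19.
Then m* = (10/19)·19 = 10.

b* = 19, m* = 10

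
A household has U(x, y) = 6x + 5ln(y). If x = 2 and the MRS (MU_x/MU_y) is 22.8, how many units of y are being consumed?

y = 19

MU_x = 6, MU_y = 5/y.
MRS = 6 ÷ (5/y).
MRS depends only on y: 1.2·y = 22.8 ⇒ y = 22.8/1.2 = 19.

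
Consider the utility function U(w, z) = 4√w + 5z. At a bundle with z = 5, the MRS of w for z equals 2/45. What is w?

MU_w = 4/(2√w), MU_z = 5.
MRS = 4/(2√w) ÷ 5.
MRS depends only on w: 0.4/√w = 2/45 ⇒ √w = 0.4/(2/45) = 9 ⇒ w = 81.

w = 81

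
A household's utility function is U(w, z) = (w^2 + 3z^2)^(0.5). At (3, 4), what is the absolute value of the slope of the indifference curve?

MRS = 0.25

For CES with ρ = 2, MRS = (1/3)·(z/w)^(-1).
At (3, 4): MRS = 0.25.
So at (3, 4) the consumer would give up 0.25 units of z for one more unit of w.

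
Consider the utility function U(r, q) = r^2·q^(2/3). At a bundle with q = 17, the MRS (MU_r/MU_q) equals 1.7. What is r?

MU_r = 2·r·q^(2/3) and MU_q = 2/3·r^2·q^(-1/3).
MRS = MU_r/MU_q = (3)·q/r.
Substitute q = 17: MRS = 51/r. Setting 51/r = 1.7 gives r = 51/1.7 = 30.

r = 30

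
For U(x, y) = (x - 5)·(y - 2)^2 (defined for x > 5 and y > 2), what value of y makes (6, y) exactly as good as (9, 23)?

y = 44

U(9, 23) = 1764.
Set U(6, y) = 1764 and solve.
With x = 6: (6 − 5) = 1, so (y − 2)^2 = 1764/1 = 1764.
Taking the square root (with y > 2): y − 2 = 42, so y = 44.
Check: U(6, 44) = 1764.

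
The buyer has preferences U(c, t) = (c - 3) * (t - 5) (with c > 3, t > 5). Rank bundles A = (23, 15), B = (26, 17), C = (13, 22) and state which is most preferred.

Evaluate utility at each bundle:
U(A) = 200.
U(B) = 276.
U(C) = 170.
Highest utility is B, so B ≻ A ≻ C.

Bundle B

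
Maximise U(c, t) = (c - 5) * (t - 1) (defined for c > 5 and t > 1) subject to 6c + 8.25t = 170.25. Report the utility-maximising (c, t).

c* = 16, t* = 9

MU_c = (t−1), MU_t = (c−5).
MRS = (t−1)/(c−5).
Tangency: set MRS = p_c/p_t = 6/8.25 = 8/11.
So (t − 1)/(c − 5) = 8/11, i.e. (t − 1) = (8/11)·(c − 5).
Rewrite the budget in excess-of-subsistence terms: 6·(c − 5) + 8.25·(t − 1) = 170.25 − 6·5 − 8.25·1 = 132.
Substituting, 12·(c − 5) = 132, so c − 5 = 11 and c* = 16.
Then t − 1 = (8/11)·11 = 8, so t* = 9.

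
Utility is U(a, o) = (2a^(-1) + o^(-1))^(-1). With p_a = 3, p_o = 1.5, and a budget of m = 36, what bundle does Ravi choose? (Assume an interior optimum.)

For CES with ρ = -1, MRS = (2/1)·(o/a)^2.
Tangency: set MRS = p_a/p_o = 3/1.5 = 2.
So (o/a)^2 = 1; taking the square root, o/a = 1, i.e. o = a.
Substitute into the budget 3·a + 1.5·o = 36: 4.5·a = 36, so a* = 8 and o* = 8.

a* = 8, o* = 8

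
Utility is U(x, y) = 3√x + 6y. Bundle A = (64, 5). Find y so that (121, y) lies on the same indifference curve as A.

y = 3.5

U(64, 5) = 54.
Set U(121, y) = 54 and solve.
With x = 121: √121 = 11, so 6y = 54 − 3·11 = 21 and y = 3.5.
Check: U(121, 3.5) = 54.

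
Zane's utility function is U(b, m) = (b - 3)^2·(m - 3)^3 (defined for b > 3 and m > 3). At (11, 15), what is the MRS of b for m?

MU_b = 2·(b−3)·(m−3)^3, MU_m = 3·(b−3)^2·(m−3)^2.
MRS = (2/3)·(m−3)/(b−3).
At (11, 15): MRS = 1.
The indifference curve has slope −1 at this bundle.

MRS = 1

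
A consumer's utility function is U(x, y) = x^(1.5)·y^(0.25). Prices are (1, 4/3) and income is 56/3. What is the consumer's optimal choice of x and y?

MU_x = 1.5·√x·y^(0.25) and MU_y = 0.25·x^(1.5)·y^(-0.75).
MRS = MU_x/MU_y = (6)·y/x.
Tangency: set MRS = p_x/p_y = 1/(4/3) = 0.75.
So (6)·y/x = 0.75, i.e. y = 0.125·x.
Substitute into the budget 1·x + (4/3)·y = 56/3: (7/6)·x = 56/3, so x* = 16.
Then y* = 0.125·16 = 2.

x* = 16, y* = 2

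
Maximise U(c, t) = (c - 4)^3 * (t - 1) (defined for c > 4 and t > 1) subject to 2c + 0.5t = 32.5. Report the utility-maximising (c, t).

MU_c = 3·(c−4)^2·(t−1), MU_t = (c−4)^3.
MRS = (3/1)·(t−1)/(c−4).
Tangency: set MRS = p_c/p_t = 2/0.5 = 4.
So (3/1)·(t − 1)/(c − 4) = 4, i.e. (t − 1) = (4/3)·(c − 4).
Rewrite the budget in excess-of-subsistence terms: 2·(c − 4) + 0.5·(t − 1) = 32.5 − 2·4 − 0.5·1 = 24.
Substituting, (8/3)·(c − 4) = 24, so c − 4 = 9 and c* = 13.
Then t − 1 = (4/3)·9 = 12, so t* = 13.

c* = 13, t* = 13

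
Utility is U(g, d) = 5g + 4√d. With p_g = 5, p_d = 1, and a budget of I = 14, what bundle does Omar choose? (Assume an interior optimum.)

g* = 2, d* = 4

MU_g = 5, MU_d = 4/(2√d).
MRS = 5 ÷ (4/(2√d)).
Tangency: set MRS = p_g/p_d = 5/1 = 5.
MRS depends only on d: 2.5·√d = 5 ⇒ √d = 5/2.5 = 2 ⇒ d* = 4.
From the budget, 5·g = 14 − 1·4 = 10, so g* = 2.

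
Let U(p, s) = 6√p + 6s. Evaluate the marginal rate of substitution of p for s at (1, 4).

MRS = 0.5

MU_p = 6/(2√p), MU_s = 6.
MRS = 6/(2√p) ÷ 6.
At (1, 4): MRS = 0.5.
That is, one extra unit of p is worth 0.5 units of s at the margin.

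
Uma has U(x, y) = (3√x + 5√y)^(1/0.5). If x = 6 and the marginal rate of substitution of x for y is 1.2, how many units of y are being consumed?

y = 24

For CES with ρ = 0.5, MRS = (3/5)·√(y/x).
Setting (3/5)·√(y/6) = 1.2 gives √(y/6) = 2, so y/6 = 4 and y = 24.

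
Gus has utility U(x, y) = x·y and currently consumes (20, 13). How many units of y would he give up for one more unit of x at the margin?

MU_x = y and MU_y = x.
MRS = MU_x/MU_y = y/x.
At (20, 13): MRS = 0.65.
So at (20, 13) the consumer would give up 0.65 units of y for one more unit of x.

MRS = 0.65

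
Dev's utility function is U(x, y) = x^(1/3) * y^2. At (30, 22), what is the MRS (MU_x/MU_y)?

MU_x = 1/3·x^(-2/3)·y^2 and MU_y = 2·x^(1/3)·y.
MRS = MU_x/MU_y = (1/6)·y/x.
At (30, 22): MRS = 11/90.
That is, one extra unit of x is worth 11/90 units of y at the margin.

MRS = 11/90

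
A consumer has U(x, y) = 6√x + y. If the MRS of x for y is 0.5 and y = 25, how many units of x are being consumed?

MU_x = 6/(2√x), MU_y = 1.
MRS = 6/(2√x) ÷ 1.
MRS depends only on x: 3/√x = 0.5 ⇒ √x = 3/0.5 = 6 ⇒ x = 36.

x = 36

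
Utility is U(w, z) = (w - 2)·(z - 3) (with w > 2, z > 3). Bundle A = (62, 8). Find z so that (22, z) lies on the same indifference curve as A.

z = 18

U(62, 8) = 300.
Set U(22, z) = 300 and solve.
With w = 22: (22 − 2) = 20, so (z − 3) = 300/20 = 15.
So z = 3 + 15 = 18.
Check: U(22, 18) = 300.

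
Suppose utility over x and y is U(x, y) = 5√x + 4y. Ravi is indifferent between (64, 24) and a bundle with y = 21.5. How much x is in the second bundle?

U(64, 24) = 136.
Set U(x, 21.5) = 136 and solve.
With y = 21.5: 5√x = 136 − 4·21.5 = 50, so √x = 10 and x = 100.
Check: U(100, 21.5) = 136.

x = 100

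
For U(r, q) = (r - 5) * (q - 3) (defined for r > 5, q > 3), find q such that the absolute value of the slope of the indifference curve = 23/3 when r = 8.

q = 26

MU_r = (q−3), MU_q = (r−5).
MRS = (q−3)/(r−5).
Substitute r = 8: MRS = (q − 3)/3. Setting this equal to 23/3 gives q − 3 = (23/3)·3 = 23, so q = 26.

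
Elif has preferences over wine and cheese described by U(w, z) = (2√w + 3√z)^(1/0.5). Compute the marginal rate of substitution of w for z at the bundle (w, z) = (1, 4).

For CES with ρ = 0.5, MRS = (2/3)·√(z/w).
At (1, 4): MRS = 4/3.
The indifference curve has slope −4/3 at this bundle.

MRS = 4/3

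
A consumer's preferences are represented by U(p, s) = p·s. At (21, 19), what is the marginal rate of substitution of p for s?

MRS = 19/21

MU_p = s and MU_s = p.
MRS = MU_p/MU_s = s/p.
At (21, 19): MRS = 19/21.
That is, one extra unit of p is worth 19/21 units of s at the margin.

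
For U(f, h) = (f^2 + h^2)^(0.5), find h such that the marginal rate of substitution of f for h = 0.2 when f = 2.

h = 10

For CES with ρ = 2, MRS = (h/f)^(-1).
Setting (h/2)^(-1) = 0.2 gives h/2 = 5 and h = 10.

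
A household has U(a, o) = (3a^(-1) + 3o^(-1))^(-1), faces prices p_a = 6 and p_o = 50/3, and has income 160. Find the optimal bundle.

For CES with ρ = -1, MRS = (o/a)^2.
Tangency: set MRS = p_a/p_o = 6/(50/3) = 9/25.
So (o/a)^2 = 9/25; taking the square root, o/a = 0.6, i.e. o = 0.6·a.
Substitute into the budget 6·a + (50/3)·o = 160: 16·a = 160, so a* = 10 and o* = 0.6·10 = 6.

a* = 10, o* = 6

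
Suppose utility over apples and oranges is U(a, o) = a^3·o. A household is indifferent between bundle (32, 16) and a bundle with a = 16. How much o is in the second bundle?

U(32, 16) = 524288.
Set U(16, o) = 524288 and solve.
With a = 16: 16^3 = 4096, so o = 524288/4096 = 128.
Check: U(16, 128) = 524288.

o = 128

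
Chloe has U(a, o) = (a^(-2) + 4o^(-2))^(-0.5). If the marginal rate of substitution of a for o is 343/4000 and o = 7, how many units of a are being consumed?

For CES with ρ = -2, MRS = (1/4)·(o/a)^3.
Setting (1/4)·(7/a)^3 = 343/4000 gives (7/a)^3 = 343/1000, so 7/a = 0.7 and a = 10.

a = 10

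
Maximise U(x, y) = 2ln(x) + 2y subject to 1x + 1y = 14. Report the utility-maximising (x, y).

MU_x = 2/x, MU_y = 2.
MRS = 2/x ÷ 2.
Tangency: set MRS = p_x/p_y = 1/1 = 1.
MRS depends only on x: 1/x = 1 ⇒ x* = 1/1 = 1.
From the budget, 1·y = 14 − 1·1 = 13, so y* = 13.

x* = 1, y* = 13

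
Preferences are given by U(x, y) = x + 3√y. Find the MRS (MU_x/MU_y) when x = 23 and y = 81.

MU_x = 1, MU_y = 3/(2√y).
MRS = 1 ÷ (3/(2√y)).
At (23, 81): MRS = 6.
So at (23, 81) the consumer would give up 6 units of y for one more unit of x.

MRS = 6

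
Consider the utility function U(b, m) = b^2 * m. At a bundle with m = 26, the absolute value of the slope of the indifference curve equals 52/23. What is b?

MU_b = 2·b·m and MU_m = b^2.
MRS = MU_b/MU_m = (2/1)·m/b.
Substitute m = 26: MRS = 52/b. Setting 52/b = 52/23 gives b = 52/(52/23) = 23.

b = 23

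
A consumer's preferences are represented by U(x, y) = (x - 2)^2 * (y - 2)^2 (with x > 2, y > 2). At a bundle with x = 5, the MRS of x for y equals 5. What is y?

MU_x = 2·(x−2)·(y−2)^2, MU_y = 2·(x−2)^2·(y−2).
MRS = (y−2)/(x−2).
Substitute x = 5: MRS = (y − 2)/3. Setting this equal to 5 gives y − 2 = 5·3 = 15, so y = 17.

y = 17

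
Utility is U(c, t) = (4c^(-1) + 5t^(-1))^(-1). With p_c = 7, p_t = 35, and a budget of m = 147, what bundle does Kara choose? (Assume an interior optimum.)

For CES with ρ = -1, MRS = (4/5)·(t/c)^2.
Tangency: set MRS = p_c/p_t = 7/35 = 0.2.
So (t/c)^2 = 0.25; taking the square root, t/c = 0.5, i.e. t = 0.5·c.
Substitute into the budget 7·c + 35·t = 147: 24.5·c = 147, so c* = 6 and t* = 0.5·6 = 3.

c* = 6, t* = 3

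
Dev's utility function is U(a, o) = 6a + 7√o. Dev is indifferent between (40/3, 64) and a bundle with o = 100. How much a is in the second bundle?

U(40/3, 64) = 136.
Set U(a, 100) = 136 and solve.
With o = 100: √100 = 10, so 6a = 136 − 7·10 = 66 and a = 11.
Check: U(11, 100) = 136.

a = 11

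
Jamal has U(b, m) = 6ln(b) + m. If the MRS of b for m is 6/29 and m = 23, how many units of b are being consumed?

b = 29

MU_b = 6/b, MU_m = 1.
MRS = 6/b ÷ 1.
MRS depends only on b: 6/b = 6/29 ⇒ b = 6/(6/29) = 29.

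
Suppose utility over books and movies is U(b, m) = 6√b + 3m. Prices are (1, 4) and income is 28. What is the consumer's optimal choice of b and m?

b* = 16, m* = 3

MU_b = 6/(2√b), MU_m = 3.
MRS = 6/(2√b) ÷ 3.
Tangency: set MRS = p_b/p_m = 1/4 = 0.25.
MRS depends only on b: 1/√b = 0.25 ⇒ √b = 1/0.25 = 4 ⇒ b* = 16.
From the budget, 4·m = 28 − 1·16 = 12, so m* = 3.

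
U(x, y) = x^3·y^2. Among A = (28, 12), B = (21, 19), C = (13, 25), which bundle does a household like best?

Bundle B

Evaluate utility at each bundle:
U(A) = 3161088.
U(B) = 3343221.
U(C) = 1373125.
Highest utility is B, so B ≻ A ≻ C.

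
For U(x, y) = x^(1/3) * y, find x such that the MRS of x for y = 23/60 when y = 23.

MU_x = 1/3·x^(-2/3)·y and MU_y = x^(1/3).
MRS = MU_x/MU_y = (1/3)·y/x.
Substitute y = 23: MRS = (23/3)/x. Setting (23/3)/x = 23/60 gives x = (23/3)/(23/60) = 20.

x = 20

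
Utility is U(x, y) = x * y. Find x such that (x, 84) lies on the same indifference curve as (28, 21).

U(28, 21) = 588.
Set U(x, 84) = 588 and solve.
With y = 84: x = 588/84 = 7.
Check: U(7, 84) = 588.

x = 7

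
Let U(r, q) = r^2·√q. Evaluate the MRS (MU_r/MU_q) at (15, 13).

MU_r = 2·r·√q and MU_q = 0.5·r^2·q^(-0.5).
MRS = MU_r/MU_q = (4)·q/r.
At (15, 13): MRS = 52/15.
That is, one extra unit of r is worth 52/15 units of q at the margin.

MRS = 52/15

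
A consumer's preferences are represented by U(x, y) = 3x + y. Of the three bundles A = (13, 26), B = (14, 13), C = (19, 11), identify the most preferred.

Bundle C

Evaluate utility at each bundle:
U(A) = 65.
U(B) = 55.
U(C) = 68.
Highest utility is C, so C ≻ A ≻ B.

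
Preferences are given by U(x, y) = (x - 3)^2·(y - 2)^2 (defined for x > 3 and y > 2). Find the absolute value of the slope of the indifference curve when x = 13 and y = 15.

MRS = 1.3

MU_x = 2·(x−3)·(y−2)^2, MU_y = 2·(x−3)^2·(y−2).
MRS = (y−2)/(x−3).
At (13, 15): MRS = 1.3.
So at (13, 15) the consumer would give up 1.3 units of y for one more unit of x.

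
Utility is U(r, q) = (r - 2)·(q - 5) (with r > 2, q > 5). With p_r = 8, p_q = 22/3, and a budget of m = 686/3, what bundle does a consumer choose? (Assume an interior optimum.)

MU_r = (q−5), MU_q = (r−2).
MRS = (q−5)/(r−2).
Tangency: set MRS = p_r/p_q = 8/(22/3) = 12/11.
So (q − 5)/(r − 2) = 12/11, i.e. (q − 5) = (12/11)·(r − 2).
Rewrite the budget in excess-of-subsistence terms: 8·(r − 2) + (22/3)·(q − 5) = 686/3 − 8·2 − (22/3)·5 = 176.
Substituting, 16·(r − 2) = 176, so r − 2 = 11 and r* = 13.
Then q − 5 = (12/11)·11 = 12, so q* = 17.

r* = 13, q* = 17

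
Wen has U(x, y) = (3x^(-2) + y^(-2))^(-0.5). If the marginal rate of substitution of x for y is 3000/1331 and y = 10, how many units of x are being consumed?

x = 11

For CES with ρ = -2, MRS = (3/1)·(y/x)^3.
Setting (3/1)·(10/x)^3 = 3000/1331 gives (10/x)^3 = 1000/1331, so 10/x = 10/11 and x = 11.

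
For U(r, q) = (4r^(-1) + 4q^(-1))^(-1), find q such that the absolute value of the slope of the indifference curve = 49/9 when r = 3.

q = 7

For CES with ρ = -1, MRS = (q/r)^2.
Setting (q/3)^2 = 49/9 gives q/3 = 7/3 and q = 7.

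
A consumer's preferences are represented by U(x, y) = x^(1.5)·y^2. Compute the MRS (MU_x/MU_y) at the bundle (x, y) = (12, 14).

MU_x = 1.5·√x·y^2 and MU_y = 2·x^(1.5)·y.
MRS = MU_x/MU_y = (0.75)·y/x.
At (12, 14): MRS = 0.875.
That is, one extra unit of x is worth 0.875 units of y at the margin.

MRS = 0.875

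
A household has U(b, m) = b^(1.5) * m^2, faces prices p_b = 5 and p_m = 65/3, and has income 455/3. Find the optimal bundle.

MU_b = 1.5·√b·m^2 and MU_m = 2·b^(1.5)·m.
MRS = MU_b/MU_m = (0.75)·m/b.
Tangency: set MRS = p_b/p_m = 5/(65/3) = 3/13.
So (0.75)·m/b = 3/13, i.e. m = (4/13)·b.
Substitute into the budget 5·b + (65/3)·m = 455/3: (35/3)·b = 455/3, so b* = 13.
Then m* = (4/13)·13 = 4.

b* = 13, m* = 4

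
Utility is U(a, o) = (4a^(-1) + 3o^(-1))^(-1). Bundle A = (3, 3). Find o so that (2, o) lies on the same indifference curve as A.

o = 9

U depends on (a, o) only through S = 4a^(-1) + 3o^(-1), so equal utility means equal S. At (3, 3): S = 7/3.
With a = 2: 4·2^(-1) = 2, so 3o^(-1) = 7/3 − 2 = 1/3, i.e. o^(-1) = 1/9.
Hence o = 1/(1/9) = 9.
Check: U(2, 9) = 0.4286.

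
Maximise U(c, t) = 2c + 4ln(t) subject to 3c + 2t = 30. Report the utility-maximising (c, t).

c* = 8, t* = 3

MU_c = 2, MU_t = 4/t.
MRS = 2 ÷ (4/t).
Tangency: set MRS = p_c/p_t = 3/2 = 1.5.
MRS depends only on t: 0.5·t = 1.5 ⇒ t* = 1.5/0.5 = 3.
From the budget, 3·c = 30 − 2·3 = 24, so c* = 8.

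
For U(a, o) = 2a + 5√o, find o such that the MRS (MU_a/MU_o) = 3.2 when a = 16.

MU_a = 2, MU_o = 5/(2√o).
MRS = 2 ÷ (5/(2√o)).
MRS depends only on o: 0.8·√o = 3.2 ⇒ √o = 3.2/0.8 = 4 ⇒ o = 16.

o = 16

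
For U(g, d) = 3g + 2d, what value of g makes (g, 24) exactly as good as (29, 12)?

U(29, 12) = 111.
Set U(g, 24) = 111 and solve.
3g + 2·24 = 111 ⇒ 3g = 63 ⇒ g = 21.
Check: U(21, 24) = 111.

g = 21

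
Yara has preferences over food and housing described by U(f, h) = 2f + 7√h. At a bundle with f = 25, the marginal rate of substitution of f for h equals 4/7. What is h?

MU_f = 2, MU_h = 7/(2√h).
MRS = 2 ÷ (7/(2√h)).
MRS depends only on h: (4/7)·√h = 4/7 ⇒ √h = (4/7)/(4/7) = 1 ⇒ h = 1.

h = 1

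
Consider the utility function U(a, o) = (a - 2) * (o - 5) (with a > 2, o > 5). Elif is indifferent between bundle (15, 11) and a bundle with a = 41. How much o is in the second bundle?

o = 7

U(15, 11) = 78.
Set U(41, o) = 78 and solve.
With a = 41: (41 − 2) = 39, so (o − 5) = 78/39 = 2.
So o = 5 + 2 = 7.
Check: U(41, 7) = 78.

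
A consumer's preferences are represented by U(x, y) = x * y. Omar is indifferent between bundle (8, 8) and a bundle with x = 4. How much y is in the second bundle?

U(8, 8) = 64.
Set U(4, y) = 64 and solve.
With x = 4: y = 64/4 = 16.
Check: U(4, 16) = 64.

y = 16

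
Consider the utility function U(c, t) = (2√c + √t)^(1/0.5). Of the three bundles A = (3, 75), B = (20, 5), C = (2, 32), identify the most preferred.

Evaluate utility at each bundle:
U(A) = 147.000.
U(B) = 125.000.
U(C) = 72.000.
Highest utility is A, so A ≻ B ≻ C.

Bundle A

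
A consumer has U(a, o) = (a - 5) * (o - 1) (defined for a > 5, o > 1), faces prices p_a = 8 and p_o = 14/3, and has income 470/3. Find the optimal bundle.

MU_a = (o−1), MU_o = (a−5).
MRS = (o−1)/(a−5).
Tangency: set MRS = p_a/p_o = 8/(14/3) = 12/7.
So (o − 1)/(a − 5) = 12/7, i.e. (o − 1) = (12/7)·(a − 5).
Rewrite the budget in excess-of-subsistence terms: 8·(a − 5) + (14/3)·(o − 1) = 470/3 − 8·5 − (14/3)·1 = 112.
Substituting, 16·(a − 5) = 112, so a − 5 = 7 and a* = 12.
Then o − 1 = (12/7)·7 = 12, so o* = 13.

a* = 12, o* = 13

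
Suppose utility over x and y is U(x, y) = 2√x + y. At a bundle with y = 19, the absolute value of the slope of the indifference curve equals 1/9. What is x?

MU_x = 2/(2√x), MU_y = 1.
MRS = 2/(2√x) ÷ 1.
MRS depends only on x: 1/√x = 1/9 ⇒ √x = 1/(1/9) = 9 ⇒ x = 81.

x = 81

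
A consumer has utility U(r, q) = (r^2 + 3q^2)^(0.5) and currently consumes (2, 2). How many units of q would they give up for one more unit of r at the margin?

MRS = 1/3

For CES with ρ = 2, MRS = (1/3)·(q/r)^(-1).
At (2, 2): MRS = 1/3.
The indifference curve has slope −1/3 at this bundle.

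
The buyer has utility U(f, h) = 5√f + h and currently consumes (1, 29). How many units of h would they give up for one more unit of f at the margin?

MRS = 2.5

MU_f = 5/(2√f), MU_h = 1.
MRS = 5/(2√f) ÷ 1.
At (1, 29): MRS = 2.5.
So at (1, 29) the consumer would give up 2.5 units of h for one more unit of f.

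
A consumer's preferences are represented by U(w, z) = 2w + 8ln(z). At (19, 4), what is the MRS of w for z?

MU_w = 2, MU_z = 8/z.
MRS = 2 ÷ (8/z).
At (19, 4): MRS = 1.
That is, one extra unit of w is worth 1 units of z at the margin.

MRS = 1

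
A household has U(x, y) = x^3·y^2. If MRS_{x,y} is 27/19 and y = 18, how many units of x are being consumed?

x = 19

MU_x = 3·x^2·y^2 and MU_y = 2·x^3·y.
MRS = MU_x/MU_y = (3/2)·y/x.
Substitute y = 18: MRS = 27/x. Setting 27/x = 27/19 gives x = 27/(27/19) = 19.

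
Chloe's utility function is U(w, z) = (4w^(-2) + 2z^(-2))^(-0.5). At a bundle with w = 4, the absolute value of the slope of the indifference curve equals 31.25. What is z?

z = 10

For CES with ρ = -2, MRS = (4/2)·(z/w)^3.
Setting (4/2)·(z/4)^3 = 31.25 gives (z/4)^3 = 15.625, so z/4 = 2.5 and z = 10.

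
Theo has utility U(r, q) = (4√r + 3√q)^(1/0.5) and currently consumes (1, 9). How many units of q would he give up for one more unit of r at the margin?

MRS = 4

For CES with ρ = 0.5, MRS = (4/3)·√(q/r).
At (1, 9): MRS = 4.
The indifference curve has slope −4 at this bundle.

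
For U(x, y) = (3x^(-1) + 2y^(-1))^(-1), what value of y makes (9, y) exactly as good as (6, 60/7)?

y = 5

U depends on (x, y) only through S = 3x^(-1) + 2y^(-1), so equal utility means equal S. At (6, 60/7): S = 11/15.
With x = 9: 3·9^(-1) = 1/3, so 2y^(-1) = 11/15 − 1/3 = 0.4, i.e. y^(-1) = 0.2.
Hence y = 1/0.2 = 5.
Check: U(9, 5) = 1.3636.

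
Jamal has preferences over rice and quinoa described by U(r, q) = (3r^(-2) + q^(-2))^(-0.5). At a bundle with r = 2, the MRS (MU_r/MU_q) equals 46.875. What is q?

q = 5

For CES with ρ = -2, MRS = (3/1)·(q/r)^3.
Setting (3/1)·(q/2)^3 = 46.875 gives (q/2)^3 = 15.625, so q/2 = 2.5 and q = 5.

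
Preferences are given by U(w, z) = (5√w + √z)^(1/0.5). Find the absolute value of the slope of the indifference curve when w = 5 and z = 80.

For CES with ρ = 0.5, MRS = (5/1)·√(z/w).
At (5, 80): MRS = 20.
That is, one extra unit of w is worth 20 units of z at the margin.

MRS = 20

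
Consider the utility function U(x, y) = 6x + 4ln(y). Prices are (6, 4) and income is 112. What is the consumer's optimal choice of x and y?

MU_x = 6, MU_y = 4/y.
MRS = 6 ÷ (4/y).
Tangency: set MRS = p_x/p_y = 6/4 = 1.5.
MRS depends only on y: 1.5·y = 1.5 ⇒ y* = 1.5/1.5 = 1.
From the budget, 6·x = 112 − 4·1 = 108, so x* = 18.

x* = 18, y* = 1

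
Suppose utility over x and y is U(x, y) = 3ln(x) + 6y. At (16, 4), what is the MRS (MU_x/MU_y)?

MU_x = 3/x, MU_y = 6.
MRS = 3/x ÷ 6.
At (16, 4): MRS = 1/32.
The indifference curve has slope −1/32 at this bundle.

MRS = 1/32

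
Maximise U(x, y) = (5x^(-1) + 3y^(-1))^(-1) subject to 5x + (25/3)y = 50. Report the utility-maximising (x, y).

x* = 5, y* = 3

For CES with ρ = -1, MRS = (5/3)·(y/x)^2.
Tangency: set MRS = p_x/p_y = 5/(25/3) = 0.6.
So (y/x)^2 = 9/25; taking the square root, y/x = 0.6, i.e. y = 0.6·x.
Substitute into the budget 5·x + (25/3)·y = 50: 10·x = 50, so x* = 5 and y* = 0.6·5 = 3.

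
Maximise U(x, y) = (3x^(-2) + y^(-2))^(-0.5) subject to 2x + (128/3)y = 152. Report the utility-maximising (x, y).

x* = 12, y* = 3

For CES with ρ = -2, MRS = (3/1)·(y/x)^3.
Tangency: set MRS = p_x/p_y = 2/(128/3) = 3/64.
So (y/x)^3 = 1/64; taking the cube root, y/x = 0.25, i.e. y = 0.25·x.
Substitute into the budget 2·x + (128/3)·y = 152: (38/3)·x = 152, so x* = 12 and y* = 0.25·12 = 3.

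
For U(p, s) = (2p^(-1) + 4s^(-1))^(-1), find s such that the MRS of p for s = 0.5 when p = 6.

For CES with ρ = -1, MRS = (2/4)·(s/p)^2.
Setting (2/4)·(s/6)^2 = 0.5 gives (s/6)^2 = 1, so s/6 = 1 and s = 6.

s = 6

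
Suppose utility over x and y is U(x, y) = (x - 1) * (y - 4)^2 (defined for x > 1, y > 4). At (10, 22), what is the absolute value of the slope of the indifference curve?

MU_x = (y−4)^2, MU_y = 2·(x−1)·(y−4).
MRS = (1/2)·(y−4)/(x−1).
At (10, 22): MRS = 1.
That is, one extra unit of x is worth 1 units of y at the margin.

MRS = 1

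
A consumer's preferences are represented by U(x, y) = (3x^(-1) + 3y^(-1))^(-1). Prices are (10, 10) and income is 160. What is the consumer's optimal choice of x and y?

x* = 8, y* = 8

For CES with ρ = -1, MRS = (y/x)^2.
Tangency: set MRS = p_x/p_y = 10/10 = 1.
So (y/x)^2 = 1; taking the square root, y/x = 1, i.e. y = x.
Substitute into the budget 10·x + 10·y = 160: 20·x = 160, so x* = 8 and y* = 8.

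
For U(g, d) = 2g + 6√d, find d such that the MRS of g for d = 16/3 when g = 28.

d = 64

MU_g = 2, MU_d = 6/(2√d).
MRS = 2 ÷ (6/(2√d)).
MRS depends only on d: (2/3)·√d = 16/3 ⇒ √d = (16/3)/(2/3) = 8 ⇒ d = 64.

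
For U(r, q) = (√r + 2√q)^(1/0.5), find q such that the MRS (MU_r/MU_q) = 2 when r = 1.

q = 16

For CES with ρ = 0.5, MRS = (1/2)·√(q/r).
Setting (1/2)·√(q/1) = 2 gives √(q/1) = 4, so q/1 = 16 and q = 16.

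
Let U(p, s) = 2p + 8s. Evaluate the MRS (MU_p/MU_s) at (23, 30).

MU_p = 2, MU_s = 8, so MRS = 2/8 = 0.25 at every bundle.
At (23, 30): MRS = 0.25.
The indifference curve has slope −0.25 at this bundle.

MRS = 0.25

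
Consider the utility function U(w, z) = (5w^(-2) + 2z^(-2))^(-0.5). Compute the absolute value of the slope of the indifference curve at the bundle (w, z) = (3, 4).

MRS = 160/27

For CES with ρ = -2, MRS = (5/2)·(z/w)^3.
At (3, 4): MRS = 160/27.
The indifference curve has slope −160/27 at this bundle.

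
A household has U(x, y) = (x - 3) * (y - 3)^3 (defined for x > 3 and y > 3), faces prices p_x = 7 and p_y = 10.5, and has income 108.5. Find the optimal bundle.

x* = 5, y* = 7

MU_x = (y−3)^3, MU_y = 3·(x−3)·(y−3)^2.
MRS = (1/3)·(y−3)/(x−3).
Tangency: set MRS = p_x/p_y = 7/10.5 = 2/3.
So (1/3)·(y − 3)/(x − 3) = 2/3, i.e. (y − 3) = 2·(x − 3).
Rewrite the budget in excess-of-subsistence terms: 7·(x − 3) + 10.5·(y − 3) = 108.5 − 7·3 − 10.5·3 = 56.
Substituting, 28·(x − 3) = 56, so x − 3 = 2 and x* = 5.
Then y − 3 = 2·2 = 4, so y* = 7.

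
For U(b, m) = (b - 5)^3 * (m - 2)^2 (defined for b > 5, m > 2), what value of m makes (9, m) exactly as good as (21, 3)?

m = 10

U(21, 3) = 4096.
Set U(9, m) = 4096 and solve.
With b = 9: (9 − 5)^3 = 64, so (m − 2)^2 = 4096/64 = 64.
Taking the square root (with m > 2): m − 2 = 8, so m = 10.
Check: U(9, 10) = 4096.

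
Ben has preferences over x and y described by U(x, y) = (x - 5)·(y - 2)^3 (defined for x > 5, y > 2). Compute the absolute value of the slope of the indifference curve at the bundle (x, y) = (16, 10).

MRS = 8/33

MU_x = (y−2)^3, MU_y = 3·(x−5)·(y−2)^2.
MRS = (1/3)·(y−2)/(x−5).
At (16, 10): MRS = 8/33.
The indifference curve has slope −8/33 at this bundle.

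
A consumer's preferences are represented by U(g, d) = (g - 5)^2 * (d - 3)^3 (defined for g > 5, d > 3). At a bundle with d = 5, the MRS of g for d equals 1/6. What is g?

MU_g = 2·(g−5)·(d−3)^3, MU_d = 3·(g−5)^2·(d−3)^2.
MRS = (2/3)·(d−3)/(g−5).
Substitute d = 5: MRS = (4/3)/(g − 5). Setting this equal to 1/6 gives g − 5 = (4/3)/(1/6) = 8, so g = 13.

g = 13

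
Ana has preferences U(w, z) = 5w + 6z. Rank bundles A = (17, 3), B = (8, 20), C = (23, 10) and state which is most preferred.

Evaluate utility at each bundle:
U(A) = 103.
U(B) = 160.
U(C) = 175.
Highest utility is C, so C ≻ B ≻ A.

Bundle C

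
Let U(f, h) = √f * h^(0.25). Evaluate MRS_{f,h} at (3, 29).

MU_f = 0.5·f^(-0.5)·h^(0.25) and MU_h = 0.25·√f·h^(-0.75).
MRS = MU_f/MU_h = (2)·h/f.
At (3, 29): MRS = 58/3.
The indifference curve has slope −58/3 at this bundle.

MRS = 58/3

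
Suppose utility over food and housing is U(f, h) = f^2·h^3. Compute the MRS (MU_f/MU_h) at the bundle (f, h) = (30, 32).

MU_f = 2·f·h^3 and MU_h = 3·f^2·h^2.
MRS = MU_f/MU_h = (2/3)·h/f.
At (30, 32): MRS = 32/45.
So at (30, 32) the consumer would give up 32/45 units of h for one more unit of f.

MRS = 32/45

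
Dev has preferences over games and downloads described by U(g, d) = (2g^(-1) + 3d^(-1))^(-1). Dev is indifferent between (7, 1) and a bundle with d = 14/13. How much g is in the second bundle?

g = 4

U depends on (g, d) only through S = 2g^(-1) + 3d^(-1), so equal utility means equal S. At (7, 1): S = 23/7.
With d = 14/13: 3·(14/13)^(-1) = 39/14, so 2g^(-1) = 23/7 − 39/14 = 0.5, i.e. g^(-1) = 0.25.
Hence g = 1/0.25 = 4.
Check: U(4, 14/13) = 0.3043.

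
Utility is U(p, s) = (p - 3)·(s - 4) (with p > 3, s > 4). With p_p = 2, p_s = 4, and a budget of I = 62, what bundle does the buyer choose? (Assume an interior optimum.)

p* = 13, s* = 9

MU_p = (s−4), MU_s = (p−3).
MRS = (s−4)/(p−3).
Tangency: set MRS = p_p/p_s = 2/4 = 0.5.
So (s − 4)/(p − 3) = 0.5, i.e. (s − 4) = 0.5·(p − 3).
Rewrite the budget in excess-of-subsistence terms: 2·(p − 3) + 4·(s − 4) = 62 − 2·3 − 4·4 = 40.
Substituting, 4·(p − 3) = 40, so p − 3 = 10 and p* = 13.
Then s − 4 = 0.5·10 = 5, so s* = 9.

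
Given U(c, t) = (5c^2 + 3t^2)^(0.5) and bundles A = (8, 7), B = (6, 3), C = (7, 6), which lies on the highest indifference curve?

Bundle A

Evaluate utility at each bundle:
U(A) = 21.610.
U(B) = 14.387.
U(C) = 18.788.
Highest utility is A, so A ≻ C ≻ B.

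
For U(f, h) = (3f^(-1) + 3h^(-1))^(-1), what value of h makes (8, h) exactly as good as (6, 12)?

U depends on (f, h) only through S = 3f^(-1) + 3h^(-1), so equal utility means equal S. At (6, 12): S = 0.75.
With f = 8: 3·8^(-1) = 0.375, so 3h^(-1) = 0.75 − 0.375 = 0.375, i.e. h^(-1) = 0.125.
Hence h = 1/0.125 = 8.
Check: U(8, 8) = 1.3333.

h = 8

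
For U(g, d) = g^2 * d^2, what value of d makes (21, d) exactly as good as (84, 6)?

d = 24

U(84, 6) = 254016.
Set U(21, d) = 254016 and solve.
With g = 21: 21^2 = 441, so d^2 = 254016/441 = 576; taking the square root, d = 24.
Check: U(21, 24) = 254016.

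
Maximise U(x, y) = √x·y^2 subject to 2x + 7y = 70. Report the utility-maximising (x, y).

x* = 7, y* = 8

MU_x = 0.5·x^(-0.5)·y^2 and MU_y = 2·√x·y.
MRS = MU_x/MU_y = (0.25)·y/x.
Tangency: set MRS = p_x/p_y = 2/7.
So (0.25)·y/x = 2/7, i.e. y = (8/7)·x.
Substitute into the budget 2·x + 7·y = 70: 10·x = 70, so x* = 7.
Then y* = (8/7)·7 = 8.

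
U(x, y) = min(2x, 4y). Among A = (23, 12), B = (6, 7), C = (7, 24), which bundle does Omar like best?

Evaluate utility at each bundle:
U(A) = 46.
U(B) = 12.
U(C) = 14.
Highest utility is A, so A ≻ C ≻ B.

Bundle A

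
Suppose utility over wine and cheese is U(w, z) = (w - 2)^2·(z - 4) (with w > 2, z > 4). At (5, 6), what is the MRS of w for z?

MU_w = 2·(w−2)·(z−4), MU_z = (w−2)^2.
MRS = (2/1)·(z−4)/(w−2).
At (5, 6): MRS = 4/3.
The indifference curve has slope −4/3 at this bundle.

MRS = 4/3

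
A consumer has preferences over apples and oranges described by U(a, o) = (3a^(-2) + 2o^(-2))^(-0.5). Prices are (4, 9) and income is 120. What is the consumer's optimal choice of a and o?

a* = 12, o* = 8

For CES with ρ = -2, MRS = (3/2)·(o/a)^3.
Tangency: set MRS = p_a/p_o = 4/9.
So (o/a)^3 = 8/27; taking the cube root, o/a = 2/3, i.e. o = (2/3)·a.
Substitute into the budget 4·a + 9·o = 120: 10·a = 120, so a* = 12 and o* = (2/3)·12 = 8.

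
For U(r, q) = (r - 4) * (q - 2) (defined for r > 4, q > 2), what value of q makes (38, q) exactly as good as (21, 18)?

U(21, 18) = 272.
Set U(38, q) = 272 and solve.
With r = 38: (38 − 4) = 34, so (q − 2) = 272/34 = 8.
So q = 2 + 8 = 10.
Check: U(38, 10) = 272.

q = 10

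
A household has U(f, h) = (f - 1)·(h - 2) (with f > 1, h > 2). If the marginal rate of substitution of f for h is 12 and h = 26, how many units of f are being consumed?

f = 3

MU_f = (h−2), MU_h = (f−1).
MRS = (h−2)/(f−1).
Substitute h = 26: MRS = 24/(f − 1). Setting this equal to 12 gives f − 1 = 24/12 = 2, so f = 3.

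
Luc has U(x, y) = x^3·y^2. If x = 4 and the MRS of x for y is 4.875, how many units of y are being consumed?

MU_x = 3·x^2·y^2 and MU_y = 2·x^3·y.
MRS = MU_x/MU_y = (3/2)·y/x.
Substitute x = 4: MRS = y/(8/3). Setting y/(8/3) = 4.875 gives y = 4.875·(8/3) = 13.

y = 13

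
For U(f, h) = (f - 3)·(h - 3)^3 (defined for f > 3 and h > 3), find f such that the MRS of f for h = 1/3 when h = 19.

MU_f = (h−3)^3, MU_h = 3·(f−3)·(h−3)^2.
MRS = (1/3)·(h−3)/(f−3).
Substitute h = 19: MRS = (16/3)/(f − 3). Setting this equal to 1/3 gives f − 3 = (16/3)/(1/3) = 16, so f = 19.

f = 19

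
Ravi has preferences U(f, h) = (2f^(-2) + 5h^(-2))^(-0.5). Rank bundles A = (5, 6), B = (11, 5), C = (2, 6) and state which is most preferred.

Bundle B

Evaluate utility at each bundle:
U(A) = 2.137.
U(B) = 2.149.
U(C) = 1.251.
Highest utility is B, so B ≻ A ≻ C.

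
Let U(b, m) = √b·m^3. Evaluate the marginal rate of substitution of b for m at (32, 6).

MU_b = 0.5·b^(-0.5)·m^3 and MU_m = 3·√b·m^2.
MRS = MU_b/MU_m = (1/6)·m/b.
At (32, 6): MRS = 1/32.
That is, one extra unit of b is worth 1/32 units of m at the margin.

MRS = 1/32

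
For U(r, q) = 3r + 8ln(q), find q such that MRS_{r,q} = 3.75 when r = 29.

MU_r = 3, MU_q = 8/q.
MRS = 3 ÷ (8/q).
MRS depends only on q: 0.375·q = 3.75 ⇒ q = 3.75/0.375 = 10.

q = 10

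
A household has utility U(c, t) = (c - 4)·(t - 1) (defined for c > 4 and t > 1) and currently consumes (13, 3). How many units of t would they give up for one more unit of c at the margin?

MRS = 2/9

MU_c = (t−1), MU_t = (c−4).
MRS = (t−1)/(c−4).
At (13, 3): MRS = 2/9.
So at (13, 3) the consumer would give up 2/9 units of t for one more unit of c.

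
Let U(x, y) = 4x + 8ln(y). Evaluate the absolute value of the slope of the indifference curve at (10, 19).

MRS = 9.5

MU_x = 4, MU_y = 8/y.
MRS = 4 ÷ (8/y).
At (10, 19): MRS = 9.5.
The indifference curve has slope −9.5 at this bundle.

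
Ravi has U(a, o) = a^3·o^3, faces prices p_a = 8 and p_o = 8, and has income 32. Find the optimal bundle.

MU_a = 3·a^2·o^3 and MU_o = 3·a^3·o^2.
MRS = MU_a/MU_o = o/a.
Tangency: set MRS = p_a/p_o = 8/8 = 1.
So o/a = 1, i.e. o = a.
Substitute into the budget 8·a + 8·o = 32: 16·a = 32, so a* = 2.
Then o* = 2.

a* = 2, o* = 2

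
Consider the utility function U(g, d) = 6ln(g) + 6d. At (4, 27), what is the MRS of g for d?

MRS = 0.25

MU_g = 6/g, MU_d = 6.
MRS = 6/g ÷ 6.
At (4, 27): MRS = 0.25.
The indifference curve has slope −0.25 at this bundle.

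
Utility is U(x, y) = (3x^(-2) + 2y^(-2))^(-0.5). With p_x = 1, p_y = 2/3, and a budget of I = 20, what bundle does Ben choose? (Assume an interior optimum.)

x* = 12, y* = 12

For CES with ρ = -2, MRS = (3/2)·(y/x)^3.
Tangency: set MRS = p_x/p_y = 1/(2/3) = 1.5.
So (y/x)^3 = 1; taking the cube root, y/x = 1, i.e. y = x.
Substitute into the budget 1·x + (2/3)·y = 20: (5/3)·x = 20, so x* = 12 and y* = 12.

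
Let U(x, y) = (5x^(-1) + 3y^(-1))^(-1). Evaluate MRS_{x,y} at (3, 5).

For CES with ρ = -1, MRS = (5/3)·(y/x)^2.
At (3, 5): MRS = 125/27.
The indifference curve has slope −125/27 at this bundle.

MRS = 125/27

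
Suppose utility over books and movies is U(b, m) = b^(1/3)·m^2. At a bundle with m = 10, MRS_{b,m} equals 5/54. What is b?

b = 18

MU_b = 1/3·b^(-2/3)·m^2 and MU_m = 2·b^(1/3)·m.
MRS = MU_b/MU_m = (1/6)·m/b.
Substitute m = 10: MRS = (5/3)/b. Setting (5/3)/b = 5/54 gives b = (5/3)/(5/54) = 18.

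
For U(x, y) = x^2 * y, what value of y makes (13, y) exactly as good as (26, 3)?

U(26, 3) = 2028.
Set U(13, y) = 2028 and solve.
With x = 13: 13^2 = 169, so y = 2028/169 = 12.
Check: U(13, 12) = 2028.

y = 12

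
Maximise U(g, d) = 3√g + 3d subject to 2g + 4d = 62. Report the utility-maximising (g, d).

MU_g = 3/(2√g), MU_d = 3.
MRS = 3/(2√g) ÷ 3.
Tangency: set MRS = p_g/p_d = 2/4 = 0.5.
MRS depends only on g: 0.5/√g = 0.5 ⇒ √g = 0.5/0.5 = 1 ⇒ g* = 1.
From the budget, 4·d = 62 − 2·1 = 60, so d* = 15.

g* = 1, d* = 15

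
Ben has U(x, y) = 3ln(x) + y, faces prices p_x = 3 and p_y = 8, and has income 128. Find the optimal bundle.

x* = 8, y* = 13

MU_x = 3/x, MU_y = 1.
MRS = 3/x ÷ 1.
Tangency: set MRS = p_x/p_y = 3/8 = 0.375.
MRS depends only on x: 3/x = 0.375 ⇒ x* = 3/0.375 = 8.
From the budget, 8·y = 128 − 3·8 = 104, so y* = 13.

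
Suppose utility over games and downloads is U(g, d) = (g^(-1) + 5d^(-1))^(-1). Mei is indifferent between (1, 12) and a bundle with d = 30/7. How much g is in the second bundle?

g = 4

U depends on (g, d) only through S = g^(-1) + 5d^(-1), so equal utility means equal S. At (1, 12): S = 17/12.
With d = 30/7: 5·(30/7)^(-1) = 7/6, so g^(-1) = 17/12 − 7/6 = 0.25.
Hence g = 1/0.25 = 4.
Check: U(4, 30/7) = 0.7059.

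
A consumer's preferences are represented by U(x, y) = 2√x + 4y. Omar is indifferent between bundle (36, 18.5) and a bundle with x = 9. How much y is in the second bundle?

y = 20

U(36, 18.5) = 86.
Set U(9, y) = 86 and solve.
With x = 9: √9 = 3, so 4y = 86 − 2·3 = 80 and y = 20.
Check: U(9, 20) = 86.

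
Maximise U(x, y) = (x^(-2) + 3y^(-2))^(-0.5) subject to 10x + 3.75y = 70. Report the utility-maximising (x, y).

x* = 4, y* = 8

For CES with ρ = -2, MRS = (1/3)·(y/x)^3.
Tangency: set MRS = p_x/p_y = 10/3.75 = 8/3.
So (y/x)^3 = 8; taking the cube root, y/x = 2, i.e. y = 2·x.
Substitute into the budget 10·x + 3.75·y = 70: 17.5·x = 70, so x* = 4 and y* = 2·4 = 8.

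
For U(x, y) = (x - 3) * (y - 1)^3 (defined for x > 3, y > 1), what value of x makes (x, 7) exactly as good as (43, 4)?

U(43, 4) = 1080.
Set U(x, 7) = 1080 and solve.
With y = 7: (7 − 1)^3 = 216, so (x − 3) = 1080/216 = 5.
So x = 3 + 5 = 8.
Check: U(8, 7) = 1080.

x = 8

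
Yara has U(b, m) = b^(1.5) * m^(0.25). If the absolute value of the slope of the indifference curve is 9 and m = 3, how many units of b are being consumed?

b = 2

MU_b = 1.5·√b·m^(0.25) and MU_m = 0.25·b^(1.5)·m^(-0.75).
MRS = MU_b/MU_m = (6)·m/b.
Substitute m = 3: MRS = 18/b. Setting 18/b = 9 gives b = 18/9 = 2.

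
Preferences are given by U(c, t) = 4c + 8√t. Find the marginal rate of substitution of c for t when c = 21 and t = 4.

MU_c = 4, MU_t = 8/(2√t).
MRS = 4 ÷ (8/(2√t)).
At (21, 4): MRS = 2.
The indifference curve has slope −2 at this bundle.

MRS = 2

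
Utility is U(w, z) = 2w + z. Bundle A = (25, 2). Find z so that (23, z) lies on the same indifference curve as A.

z = 6

U(25, 2) = 52.
Set U(23, z) = 52 and solve.
2·23 + z = 52 ⇒ z = 6 ⇒ z = 6.
Check: U(23, 6) = 52.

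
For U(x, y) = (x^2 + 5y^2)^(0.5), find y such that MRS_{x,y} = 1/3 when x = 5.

y = 3

For CES with ρ = 2, MRS = (1/5)·(y/x)^(-1).
Setting (1/5)·(y/5)^(-1) = 1/3 gives (y/5)^(-1) = 5/3, so y/5 = 0.6 and y = 3.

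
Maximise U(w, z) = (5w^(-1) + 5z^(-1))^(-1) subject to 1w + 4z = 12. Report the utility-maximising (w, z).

w* = 4, z* = 2

For CES with ρ = -1, MRS = (z/w)^2.
Tangency: set MRS = p_w/p_z = 1/4 = 0.25.
So (z/w)^2 = 0.25; taking the square root, z/w = 0.5, i.e. z = 0.5·w.
Substitute into the budget 1·w + 4·z = 12: 3·w = 12, so w* = 4 and z* = 0.5·4 = 2.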